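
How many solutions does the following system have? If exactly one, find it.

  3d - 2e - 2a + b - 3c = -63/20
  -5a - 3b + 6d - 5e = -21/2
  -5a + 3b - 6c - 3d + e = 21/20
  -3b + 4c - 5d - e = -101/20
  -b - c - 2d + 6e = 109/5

a = 7/5, b = -3, c = -5/2, d = 1/4, e = 14/5

Row-reduce the augmented matrix:
R1 ← R1 / (-2).
R2 ← R2 + 5·R1.
R3 ← R3 + 5·R1.
R2 ← R2 / (-11/2).
R1 ← R1 + 1/2·R2.
R3 ← R3 − 1/2·R2.
R4 ← R4 + 3·R2.
R5 ← R5 + 1·R2.
R3 ← R3 / (24/11).
R1 ← R1 − 9/11·R3.
R2 ← R2 + 15/11·R3.
R4 ← R4 + 1/11·R3.
R5 ← R5 + 26/11·R3.
R4 ← R4 / (-37/8).
R1 ← R1 − 21/8·R4.
R2 ← R2 + 51/8·R4.
R3 ← R3 + 39/8·R4.
R5 ← R5 + 53/4·R4.
R5 ← R5 / (542/37).
R1 ← R1 + 62/37·R5.
R2 ← R2 − 177/37·R5.
R3 ← R3 − 131/37·R5.
R4 ← R4 − 6/37·R5.
Reading off the reduced rows gives a = 7/5, b = -3, c = -5/2, d = 1/4, e = 14/5.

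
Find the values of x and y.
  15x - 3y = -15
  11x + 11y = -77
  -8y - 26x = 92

x = -2, y = -5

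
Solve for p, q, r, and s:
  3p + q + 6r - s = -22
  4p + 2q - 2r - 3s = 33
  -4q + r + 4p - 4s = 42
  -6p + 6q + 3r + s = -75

p = 5, q = -4, r = -6, s = -3

Row-reduce the augmented matrix:
R1 ← R1 / (3).
R2 ← R2 − 4·R1.
R3 ← R3 − 4·R1.
R4 ← R4 + 6·R1.
R2 ← R2 / (2/3).
R1 ← R1 − 1/3·R2.
R3 ← R3 + 16/3·R2.
R4 ← R4 − 8·R2.
R3 ← R3 / (-87).
R1 ← R1 − 7·R3.
R2 ← R2 + 15·R3.
R4 ← R4 − 135·R3.
R4 ← R4 / (-169/29).
R1 ← R1 + 137/174·R4.
R2 ← R2 − 15/58·R4.
R3 ← R3 − 16/87·R4.
Reading off the reduced rows gives p = 5, q = -4, r = -6, s = -3.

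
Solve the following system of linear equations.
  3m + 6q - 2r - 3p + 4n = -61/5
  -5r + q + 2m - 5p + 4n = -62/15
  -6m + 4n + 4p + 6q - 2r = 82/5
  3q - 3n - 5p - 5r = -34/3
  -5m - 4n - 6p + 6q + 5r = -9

m = -12/5, n = 4/3, p = 1, q = -4/3, r = -1/3

Row-reduce the augmented matrix:
R1 ← R1 / (3).
R2 ← R2 − 2·R1.
R3 ← R3 + 6·R1.
R5 ← R5 + 5·R1.
R2 ← R2 / (4/3).
R1 ← R1 − 4/3·R2.
R3 ← R3 − 12·R2.
R4 ← R4 + 3·R2.
R5 ← R5 − 8/3·R2.
R3 ← R3 / (25).
R1 ← R1 − 2·R3.
R2 ← R2 + 9/4·R3.
R4 ← R4 + 47/4·R3.
R5 ← R5 + 5·R3.
R4 ← R4 / (87/5).
R1 ← R1 − 7/5·R4.
R2 ← R2 − 9/5·R4.
R3 ← R3 − 9/5·R4.
R5 ← R5 − 31·R4.
R5 ← R5 / (6698/435).
R1 ← R1 − 77/87·R5.
R2 ← R2 + 38/145·R5.
R3 ← R3 − 33/29·R5.
R4 ← R4 + 14/435·R5.
Reading off the reduced rows gives m = -12/5, n = 4/3, p = 1, q = -4/3, r = -1/3.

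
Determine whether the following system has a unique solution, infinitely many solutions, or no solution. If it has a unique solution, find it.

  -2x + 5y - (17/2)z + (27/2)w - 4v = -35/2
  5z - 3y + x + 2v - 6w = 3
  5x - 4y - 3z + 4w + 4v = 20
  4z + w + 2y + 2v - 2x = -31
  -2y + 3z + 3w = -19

no solution

Row-reduce:
R1 ← R1 / (-2).
R2 ← R2 − 1·R1.
R3 ← R3 − 5·R1.
R4 ← R4 + 2·R1.
R2 ← R2 / (-1/2).
R1 ← R1 + 5/2·R2.
R3 ← R3 − 17/2·R2.
R4 ← R4 + 3·R2.
R5 ← R5 + 2·R2.
R3 ← R3 / (-23/2).
R1 ← R1 − 1/2·R3.
R2 ← R2 + 3/2·R3.
R4 ← R4 − 8·R3.
R4 ← R4 / (417/23).
R1 ← R1 + 191/23·R4.
R2 ← R2 + 186/23·R4.
R3 ← R3 + 101/23·R4.
Row 5 reduces to 0 = 4, a contradiction. The system is inconsistent.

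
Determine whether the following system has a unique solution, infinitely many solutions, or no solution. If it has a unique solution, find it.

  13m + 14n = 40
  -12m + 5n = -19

m = 2, n = 1

Row-reduce the augmented matrix:
R1 ← R1 / (13).
R2 ← R2 + 12·R1.
R2 ← R2 / (233/13).
R1 ← R1 − 14/13·R2.
Reading off the reduced rows gives m = 2, n = 1.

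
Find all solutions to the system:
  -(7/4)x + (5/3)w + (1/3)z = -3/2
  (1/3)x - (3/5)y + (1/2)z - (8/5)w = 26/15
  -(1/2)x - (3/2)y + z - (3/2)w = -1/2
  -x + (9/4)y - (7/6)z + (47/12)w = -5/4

no solution

Row-reduce:
R1 ← R1 / (-7/4).
R2 ← R2 − 1/3·R1.
R3 ← R3 + 1/2·R1.
R4 ← R4 + 1·R1.
R2 ← R2 / (-3/5).
R3 ← R3 + 3/2·R2.
R4 ← R4 − 9/4·R2.
R3 ← R3 / (-127/252).
R1 ← R1 + 4/21·R3.
R2 ← R2 + 355/378·R3.
R4 ← R4 − 127/168·R3.
Row 4 reduces to 0 = -1/2, a contradiction. The system is inconsistent.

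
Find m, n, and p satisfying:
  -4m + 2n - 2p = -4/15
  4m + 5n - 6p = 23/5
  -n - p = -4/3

m = 2/5, n = 1, p = 1/3

Row-reduce the augmented matrix:
R1 ← R1 / (-4).
R2 ← R2 − 4·R1.
R2 ← R2 / (7).
R1 ← R1 + 1/2·R2.
R3 ← R3 + 1·R2.
R3 ← R3 / (-15/7).
R1 ← R1 + 1/14·R3.
R2 ← R2 + 8/7·R3.
Reading off the reduced rows gives m = 2/5, n = 1, p = 1/3.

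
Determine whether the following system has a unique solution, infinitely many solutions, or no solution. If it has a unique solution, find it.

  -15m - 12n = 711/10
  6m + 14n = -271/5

Row-reduce the augmented matrix:
R1 ← R1 / (-15).
R2 ← R2 − 6·R1.
R2 ← R2 / (46/5).
R1 ← R1 − 4/5·R2.
Reading off the reduced rows gives m = -5/2, n = -14/5.

m = -5/2, n = -14/5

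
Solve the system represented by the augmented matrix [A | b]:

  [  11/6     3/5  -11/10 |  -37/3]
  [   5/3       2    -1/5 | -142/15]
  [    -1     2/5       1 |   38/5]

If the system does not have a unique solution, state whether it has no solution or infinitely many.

infinitely many solutions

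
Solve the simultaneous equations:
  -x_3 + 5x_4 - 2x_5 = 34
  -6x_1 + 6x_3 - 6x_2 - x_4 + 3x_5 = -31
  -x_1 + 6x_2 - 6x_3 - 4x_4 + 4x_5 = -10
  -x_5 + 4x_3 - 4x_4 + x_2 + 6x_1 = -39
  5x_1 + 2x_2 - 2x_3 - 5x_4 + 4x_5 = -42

x_1 = -2, x_2 = 0, x_3 = -4, x_4 = 4, x_5 = -5

Row-reduce the augmented matrix:
Swap R1 and R2.
R1 ← R1 / (-6).
R3 ← R3 + 1·R1.
R4 ← R4 − 6·R1.
R5 ← R5 − 5·R1.
Swap R2 and R3.
R2 ← R2 / (7).
R1 ← R1 − 1·R2.
R4 ← R4 + 5·R2.
R5 ← R5 + 3·R2.
R3 ← R3 / (-1).
R2 ← R2 + 1·R3.
R4 ← R4 − 5·R3.
R4 ← R4 / (725/42).
R1 ← R1 − 5/7·R4.
R2 ← R2 + 233/42·R4.
R3 ← R3 + 5·R4.
R5 ← R5 + 157/21·R4.
R5 ← R5 / (4073/725).
R1 ← R1 + 112/145·R5.
R2 ← R2 − 531/725·R5.
R3 ← R3 − 59/145·R5.
R4 ← R4 + 231/725·R5.
Reading off the reduced rows gives x_1 = -2, x_2 = 0, x_3 = -4, x_4 = 4, x_5 = -5.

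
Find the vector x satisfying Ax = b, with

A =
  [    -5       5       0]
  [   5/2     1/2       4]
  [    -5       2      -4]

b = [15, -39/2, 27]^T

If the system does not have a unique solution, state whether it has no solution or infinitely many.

infinitely many solutions

Row-reduce:
R1 ← R1 / (-5).
R2 ← R2 − 5/2·R1.
R3 ← R3 + 5·R1.
R2 ← R2 / (3).
R1 ← R1 + 1·R2.
R3 ← R3 + 3·R2.
Rank is 2 with 3 unknowns, leaving x_3 free.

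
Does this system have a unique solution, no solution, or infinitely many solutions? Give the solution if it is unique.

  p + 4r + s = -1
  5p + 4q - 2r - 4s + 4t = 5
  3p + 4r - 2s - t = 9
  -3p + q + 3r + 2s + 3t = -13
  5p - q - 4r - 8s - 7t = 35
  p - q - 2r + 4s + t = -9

p = 1, q = 0, r = 0, s = -2, t = -2

Row-reduce the augmented matrix:
R2 ← R2 − 5·R1.
R3 ← R3 − 3·R1.
R4 ← R4 + 3·R1.
R5 ← R5 − 5·R1.
R6 ← R6 − 1·R1.
R2 ← R2 / (4).
R4 ← R4 − 1·R2.
R5 ← R5 + 1·R2.
R6 ← R6 + 1·R2.
R3 ← R3 / (-8).
R1 ← R1 − 4·R3.
R2 ← R2 + 11/2·R3.
R4 ← R4 − 41/2·R3.
R5 ← R5 + 59/2·R3.
R6 ← R6 + 23/2·R3.
R4 ← R4 / (-89/16).
R1 ← R1 + 3/2·R4.
R2 ← R2 − 19/16·R4.
R3 ← R3 − 5/8·R4.
R5 ← R5 − 51/16·R4.
R6 ← R6 − 127/16·R4.
R5 ← R5 / (-469/178).
R1 ← R1 + 31/89·R5.
R2 ← R2 − 279/178·R5.
R3 ← R3 − 11/178·R5.
R4 ← R4 − 9/89·R5.
R6 ← R6 − 469/178·R5.
R6 reduces to 0 = 0, so the extra equation is consistent.
Reading off the reduced rows gives p = 1, q = 0, r = 0, s = -2, t = -2.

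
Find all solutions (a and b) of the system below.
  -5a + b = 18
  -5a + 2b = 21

a = -3, b = 3

Row-reduce the augmented matrix:
R1 ← R1 / (-5).
R2 ← R2 + 5·R1.
R1 ← R1 + 1/5·R2.
Reading off the reduced rows gives a = -3, b = 3.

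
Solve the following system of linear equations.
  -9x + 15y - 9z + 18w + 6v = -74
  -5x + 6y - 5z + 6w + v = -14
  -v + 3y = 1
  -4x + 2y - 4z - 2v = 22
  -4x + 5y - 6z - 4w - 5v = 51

no solution

Row-reduce:
R1 ← R1 / (-9).
R2 ← R2 + 5·R1.
R4 ← R4 + 4·R1.
R5 ← R5 + 4·R1.
R2 ← R2 / (-7/3).
R1 ← R1 + 5/3·R2.
R3 ← R3 − 3·R2.
R4 ← R4 + 14/3·R2.
R5 ← R5 + 5/3·R2.
Swap R3 and R5.
R3 ← R3 / (-2).
R1 ← R1 − 1·R3.
Swap R4 and R5.
R4 ← R4 / (-36/7).
R1 ← R1 + 26/7·R4.
R2 ← R2 − 12/7·R4.
R3 ← R3 − 32/7·R4.
Row 5 reduces to 0 = 2/3, a contradiction. The system is inconsistent.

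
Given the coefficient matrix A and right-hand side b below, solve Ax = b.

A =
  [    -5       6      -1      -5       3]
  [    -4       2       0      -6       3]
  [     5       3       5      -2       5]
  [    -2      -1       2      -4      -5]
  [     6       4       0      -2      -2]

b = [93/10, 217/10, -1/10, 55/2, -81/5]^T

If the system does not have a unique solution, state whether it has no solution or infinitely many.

Row-reduce the augmented matrix:
R1 ← R1 / (-5).
R2 ← R2 + 4·R1.
R3 ← R3 − 5·R1.
R4 ← R4 + 2·R1.
R5 ← R5 − 6·R1.
R2 ← R2 / (-14/5).
R1 ← R1 + 6/5·R2.
R3 ← R3 − 9·R2.
R4 ← R4 + 17/5·R2.
R5 ← R5 − 56/5·R2.
R3 ← R3 / (46/7).
R1 ← R1 + 1/7·R3.
R2 ← R2 + 2/7·R3.
R4 ← R4 − 10/7·R3.
R5 ← R5 − 2·R3.
R4 ← R4 / (77/23).
R1 ← R1 − 36/23·R4.
R2 ← R2 − 3/23·R4.
R3 ← R3 + 47/23·R4.
R5 ← R5 + 274/23·R4.
R5 ← R5 / (-439/14).
R1 ← R1 − 101/28·R5.
R2 ← R2 − 4/7·R5.
R3 ← R3 + 113/28·R5.
R4 ← R4 + 19/7·R5.
Reading off the reduced rows gives x_1 = -12/5, x_2 = -11/5, x_3 = 3, x_4 = -3, x_5 = -1/2.

x_1 = -12/5, x_2 = -11/5, x_3 = 3, x_4 = -3, x_5 = -1/2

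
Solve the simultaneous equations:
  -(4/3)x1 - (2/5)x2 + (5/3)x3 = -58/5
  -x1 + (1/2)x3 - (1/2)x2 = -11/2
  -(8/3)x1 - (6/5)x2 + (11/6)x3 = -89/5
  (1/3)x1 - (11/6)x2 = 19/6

Row-reduce:
R1 ← R1 / (-4/3).
R2 ← R2 + 1·R1.
R3 ← R3 + 8/3·R1.
R4 ← R4 − 1/3·R1.
R2 ← R2 / (-1/5).
R1 ← R1 − 3/10·R2.
R3 ← R3 + 2/5·R2.
R4 ← R4 + 29/15·R2.
Swap R3 and R4.
R3 ← R3 / (23/3).
R1 ← R1 + 19/8·R3.
R2 ← R2 − 15/4·R3.
Row 4 reduces to 0 = -1, a contradiction. The system is inconsistent.

no solution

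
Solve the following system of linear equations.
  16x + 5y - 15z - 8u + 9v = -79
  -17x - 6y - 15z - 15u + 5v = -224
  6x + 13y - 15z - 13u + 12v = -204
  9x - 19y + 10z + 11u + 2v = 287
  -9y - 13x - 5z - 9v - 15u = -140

x = 5, y = -6, z = 6, u = 6, v = 1

Row-reduce the augmented matrix:
R1 ← R1 / (16).
R2 ← R2 + 17·R1.
R3 ← R3 − 6·R1.
R4 ← R4 − 9·R1.
R5 ← R5 + 13·R1.
R2 ← R2 / (-11/16).
R1 ← R1 − 5/16·R2.
R3 ← R3 − 89/8·R2.
R4 ← R4 + 349/16·R2.
R5 ← R5 + 79/16·R2.
R3 ← R3 / (-510).
R1 ← R1 + 15·R3.
R2 ← R2 − 45·R3.
R4 ← R4 − 1000·R3.
R5 ← R5 − 205·R3.
R4 ← R4 / (-776/187).
R1 ← R1 − 111/374·R4.
R2 ← R2 + 95/374·R4.
R3 ← R3 − 1431/1870·R4.
R5 ← R5 + 3591/374·R4.
R5 ← R5 / (-11695/291).
R1 ← R1 − 96/97·R5.
R2 ← R2 + 139/291·R5.
R3 ← R3 − 3026/1455·R5.
R4 ← R4 + 973/291·R5.
Reading off the reduced rows gives x = 5, y = -6, z = 6, u = 6, v = 1.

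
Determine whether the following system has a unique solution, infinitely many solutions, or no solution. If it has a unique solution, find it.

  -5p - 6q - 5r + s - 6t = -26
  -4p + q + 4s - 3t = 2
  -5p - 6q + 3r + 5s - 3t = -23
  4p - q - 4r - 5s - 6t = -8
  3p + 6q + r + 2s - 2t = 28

p = 5/2, q = 3, r = -3/2, s = 3, t = 1

Row-reduce the augmented matrix:
R1 ← R1 / (-5).
R2 ← R2 + 4·R1.
R3 ← R3 + 5·R1.
R4 ← R4 − 4·R1.
R5 ← R5 − 3·R1.
R2 ← R2 / (29/5).
R1 ← R1 − 6/5·R2.
R4 ← R4 + 29/5·R2.
R5 ← R5 − 12/5·R2.
R3 ← R3 / (8).
R1 ← R1 − 5/29·R3.
R2 ← R2 − 20/29·R3.
R4 ← R4 + 4·R3.
R5 ← R5 + 106/29·R3.
R1 ← R1 + 55/58·R4.
R2 ← R2 − 6/29·R4.
R3 ← R3 − 1/2·R4.
R5 ← R5 − 90/29·R4.
R5 ← R5 / (2123/116).
R1 ← R1 + 1473/232·R5.
R2 ← R2 − 93/58·R5.
R3 ← R3 − 33/8·R5.
R4 ← R4 + 15/2·R5.
Reading off the reduced rows gives p = 5/2, q = 3, r = -3/2, s = 3, t = 1.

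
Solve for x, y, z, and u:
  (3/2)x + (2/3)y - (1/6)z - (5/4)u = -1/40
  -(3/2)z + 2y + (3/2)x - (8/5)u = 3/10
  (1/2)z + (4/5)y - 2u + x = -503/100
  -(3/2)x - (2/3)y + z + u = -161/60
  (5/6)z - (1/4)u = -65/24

Row-reduce the augmented matrix:
R1 ← R1 / (3/2).
R2 ← R2 − 3/2·R1.
R3 ← R3 − 1·R1.
R4 ← R4 + 3/2·R1.
R2 ← R2 / (4/3).
R1 ← R1 − 4/9·R2.
R3 ← R3 − 16/45·R2.
R3 ← R3 / (29/30).
R1 ← R1 − 1/3·R3.
R2 ← R2 + 1·R3.
R4 ← R4 − 5/6·R3.
R5 ← R5 − 5/6·R3.
R4 ← R4 / (235/348).
R1 ← R1 + 201/580·R4.
R2 ← R2 + 637/464·R4.
R3 ← R3 + 161/145·R4.
R5 ← R5 − 235/348·R4.
R5 reduces to 0 = 0, so the extra equation is consistent.
Reading off the reduced rows gives x = 5/2, y = -8/5, z = -5/2, u = 5/2.

x = 5/2, y = -8/5, z = -5/2, u = 5/2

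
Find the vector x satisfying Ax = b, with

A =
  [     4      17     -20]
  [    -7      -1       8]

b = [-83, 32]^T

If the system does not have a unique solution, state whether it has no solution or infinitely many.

infinitely many solutions

Row-reduce:
R1 ← R1 / (4).
R2 ← R2 + 7·R1.
R2 ← R2 / (115/4).
R1 ← R1 − 17/4·R2.
Rank is 2 with 3 unknowns, leaving x_3 free.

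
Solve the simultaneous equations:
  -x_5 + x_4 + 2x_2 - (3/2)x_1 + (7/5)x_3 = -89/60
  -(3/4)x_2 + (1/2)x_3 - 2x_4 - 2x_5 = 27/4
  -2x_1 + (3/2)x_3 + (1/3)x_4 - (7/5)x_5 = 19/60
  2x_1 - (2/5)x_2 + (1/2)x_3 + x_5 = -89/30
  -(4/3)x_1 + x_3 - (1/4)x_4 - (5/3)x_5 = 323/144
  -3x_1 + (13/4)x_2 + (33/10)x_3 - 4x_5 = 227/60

x_1 = -2/3, x_2 = 1/3, x_3 = -1, x_4 = -11/4, x_5 = -1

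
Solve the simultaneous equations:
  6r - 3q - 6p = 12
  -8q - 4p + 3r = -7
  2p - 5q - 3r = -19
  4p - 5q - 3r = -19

Row-reduce the augmented matrix:
R1 ← R1 / (-6).
R2 ← R2 + 4·R1.
R3 ← R3 − 2·R1.
R4 ← R4 − 4·R1.
R2 ← R2 / (-6).
R1 ← R1 − 1/2·R2.
R3 ← R3 + 6·R2.
R4 ← R4 + 7·R2.
Swap R3 and R4.
R3 ← R3 / (13/6).
R1 ← R1 + 13/12·R3.
R2 ← R2 − 1/6·R3.
R4 reduces to 0 = 0, so the extra equation is consistent.
Reading off the reduced rows gives p = 0, q = 2, r = 3.

p = 0, q = 2, r = 3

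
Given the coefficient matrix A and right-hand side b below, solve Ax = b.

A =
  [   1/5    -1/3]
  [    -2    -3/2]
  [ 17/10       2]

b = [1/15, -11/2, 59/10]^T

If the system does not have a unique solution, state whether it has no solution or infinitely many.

no solution

Row-reduce:
R1 ← R1 / (1/5).
R2 ← R2 + 2·R1.
R3 ← R3 − 17/10·R1.
R2 ← R2 / (-29/6).
R1 ← R1 + 5/3·R2.
R3 ← R3 − 29/6·R2.
Row 3 reduces to 0 = 1/2, a contradiction. The system is inconsistent.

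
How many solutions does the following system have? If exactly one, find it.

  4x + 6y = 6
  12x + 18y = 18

Row-reduce:
R1 ← R1 / (4).
R2 ← R2 − 12·R1.
Rank is 1 with 2 unknowns, leaving y free.

infinitely many solutions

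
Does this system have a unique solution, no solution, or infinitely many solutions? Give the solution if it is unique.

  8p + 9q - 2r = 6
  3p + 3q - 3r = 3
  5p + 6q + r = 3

infinitely many solutions

Row-reduce:
R1 ← R1 / (8).
R2 ← R2 − 3·R1.
R3 ← R3 − 5·R1.
R2 ← R2 / (-3/8).
R1 ← R1 − 9/8·R2.
R3 ← R3 − 3/8·R2.
Rank is 2 with 3 unknowns, leaving r free.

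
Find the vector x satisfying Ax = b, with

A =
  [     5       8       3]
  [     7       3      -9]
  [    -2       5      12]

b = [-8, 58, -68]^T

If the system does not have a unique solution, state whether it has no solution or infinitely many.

Row-reduce:
R1 ← R1 / (5).
R2 ← R2 − 7·R1.
R3 ← R3 + 2·R1.
R2 ← R2 / (-41/5).
R1 ← R1 − 8/5·R2.
R3 ← R3 − 41/5·R2.
Row 3 reduces to 0 = -2, a contradiction. The system is inconsistent.

no solution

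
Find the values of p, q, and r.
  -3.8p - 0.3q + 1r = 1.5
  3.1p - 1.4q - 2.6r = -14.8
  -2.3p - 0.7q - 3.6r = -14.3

p = 0, q = 5, r = 3

Row-reduce the augmented matrix:
R1 ← R1 / (-19/5).
R2 ← R2 − 31/10·R1.
R3 ← R3 + 23/10·R1.
R2 ← R2 / (-125/76).
R1 ← R1 − 3/38·R2.
R3 ← R3 + 197/380·R2.
R3 ← R3 / (-11384/3125).
R1 ← R1 + 218/625·R3.
R2 ← R2 − 678/625·R3.
Reading off the reduced rows gives p = 0, q = 5, r = 3.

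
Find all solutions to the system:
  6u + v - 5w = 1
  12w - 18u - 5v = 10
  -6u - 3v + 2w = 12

infinitely many solutions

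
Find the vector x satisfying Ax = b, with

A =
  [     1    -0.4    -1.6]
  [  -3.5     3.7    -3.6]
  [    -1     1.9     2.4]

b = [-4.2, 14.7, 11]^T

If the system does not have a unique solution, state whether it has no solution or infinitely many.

x_1 = -1, x_2 = 4, x_3 = 1

Row-reduce the augmented matrix:
R2 ← R2 + 7/2·R1.
R3 ← R3 + 1·R1.
R2 ← R2 / (23/10).
R1 ← R1 + 2/5·R2.
R3 ← R3 − 3/2·R2.
R3 ← R3 / (34/5).
R1 ← R1 + 16/5·R3.
R2 ← R2 + 4·R3.
Reading off the reduced rows gives x_1 = -1, x_2 = 4, x_3 = 1.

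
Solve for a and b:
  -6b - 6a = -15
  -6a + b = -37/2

From equation 2: b = -37/2 + 6·a.
Substitute into equation 1 and solve: a = 3.
Then b = -1/2.

a = 3, b = -1/2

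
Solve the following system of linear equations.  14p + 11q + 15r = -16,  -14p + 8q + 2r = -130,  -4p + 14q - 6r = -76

p = 6, q = -5, r = -3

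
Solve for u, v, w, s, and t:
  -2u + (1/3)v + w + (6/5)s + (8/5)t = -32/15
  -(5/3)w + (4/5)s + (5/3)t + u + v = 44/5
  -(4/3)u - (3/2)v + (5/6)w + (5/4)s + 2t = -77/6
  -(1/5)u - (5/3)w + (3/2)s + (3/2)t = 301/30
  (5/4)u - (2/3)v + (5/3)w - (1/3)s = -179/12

u = -1, v = 5, w = -5, s = 6, t = -5

Row-reduce the augmented matrix:
R1 ← R1 / (-2).
R2 ← R2 − 1·R1.
R3 ← R3 + 4/3·R1.
R4 ← R4 + 1/5·R1.
R5 ← R5 − 5/4·R1.
R2 ← R2 / (7/6).
R1 ← R1 + 1/6·R2.
R3 ← R3 + 31/18·R2.
R4 ← R4 + 1/30·R2.
R5 ← R5 + 11/24·R2.
R3 ← R3 / (-14/9).
R1 ← R1 + 2/3·R3.
R2 ← R2 + 1·R3.
R4 ← R4 + 9/5·R3.
R5 ← R5 − 11/6·R3.
R4 ← R4 / (-2089/1400).
R1 ← R1 + 207/140·R4.
R2 ← R2 + 117/280·R4.
R3 ← R3 + 453/280·R4.
R5 ← R5 − 6607/1680·R4.
R5 ← R5 / (-378185/131607).
R1 ← R1 − 21050/14623·R5.
R2 ← R2 − 7629/29246·R5.
R3 ← R3 − 185613/146230·R5.
R4 ← R4 − 114160/43869·R5.
Reading off the reduced rows gives u = -1, v = 5, w = -5, s = 6, t = -5.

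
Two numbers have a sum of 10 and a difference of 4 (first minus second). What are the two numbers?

Let x = first number, y = second number.
  y + x = 10
  x - y = 4
From equation 1: x = 10 − y.
Substitute into equation 2 and solve: y = 3.
Then x = 7.

first number: 7, second number: 3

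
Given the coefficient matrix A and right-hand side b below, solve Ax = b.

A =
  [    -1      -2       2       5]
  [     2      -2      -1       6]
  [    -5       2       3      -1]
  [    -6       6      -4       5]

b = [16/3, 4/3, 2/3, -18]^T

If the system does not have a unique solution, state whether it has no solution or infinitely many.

x_1 = 2/3, x_2 = -1, x_3 = 2, x_4 = 0

Row-reduce the augmented matrix:
R1 ← R1 / (-1).
R2 ← R2 − 2·R1.
R3 ← R3 + 5·R1.
R4 ← R4 + 6·R1.
R2 ← R2 / (-6).
R1 ← R1 − 2·R2.
R3 ← R3 − 12·R2.
R4 ← R4 − 18·R2.
R3 ← R3 / (-1).
R1 ← R1 + 1·R3.
R2 ← R2 + 1/2·R3.
R4 ← R4 + 7·R3.
R4 ← R4 / (-19).
R1 ← R1 + 17/3·R4.
R2 ← R2 + 17/3·R4.
R3 ← R3 + 6·R4.
Reading off the reduced rows gives x_1 = 2/3, x_2 = -1, x_3 = 2, x_4 = 0.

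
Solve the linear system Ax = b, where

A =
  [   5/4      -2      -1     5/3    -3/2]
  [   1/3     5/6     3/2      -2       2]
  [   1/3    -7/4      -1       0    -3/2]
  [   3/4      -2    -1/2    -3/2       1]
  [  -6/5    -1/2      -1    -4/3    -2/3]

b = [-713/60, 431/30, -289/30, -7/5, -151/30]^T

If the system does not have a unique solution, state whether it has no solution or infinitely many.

Row-reduce the augmented matrix:
R1 ← R1 / (5/4).
R2 ← R2 − 1/3·R1.
R3 ← R3 − 1/3·R1.
R4 ← R4 − 3/4·R1.
R5 ← R5 + 6/5·R1.
R2 ← R2 / (41/30).
R1 ← R1 + 8/5·R2.
R3 ← R3 + 73/60·R2.
R4 ← R4 + 4/5·R2.
R5 ← R5 + 121/50·R2.
R3 ← R3 / (413/492).
R1 ← R1 − 52/41·R3.
R2 ← R2 − 53/41·R3.
R4 ← R4 − 93/82·R3.
R5 ← R5 − 479/410·R3.
R4 ← R4 / (-967/2478).
R1 ← R1 − 1004/413·R4.
R2 ← R2 − 928/413·R4.
R3 ← R3 + 3868/1239·R4.
R5 ← R5 + 856/2065·R4.
R5 ← R5 / (-19183/14505).
R1 ← R1 − 11514/967·R5.
R2 ← R2 − 10758/967·R5.
R3 ← R3 + 14·R5.
R4 ← R4 + 4719/967·R5.
Reading off the reduced rows gives x_1 = 2, x_2 = 3, x_3 = 14/5, x_4 = -2, x_5 = 3/2.

x_1 = 2, x_2 = 3, x_3 = 14/5, x_4 = -2, x_5 = 3/2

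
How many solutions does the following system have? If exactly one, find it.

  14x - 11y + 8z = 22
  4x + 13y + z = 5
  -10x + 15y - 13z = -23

Row-reduce the augmented matrix:
R1 ← R1 / (14).
R2 ← R2 − 4·R1.
R3 ← R3 + 10·R1.
R2 ← R2 / (113/7).
R1 ← R1 + 11/14·R2.
R3 ← R3 − 50/7·R2.
R3 ← R3 / (-759/113).
R1 ← R1 − 115/226·R3.
R2 ← R2 + 9/113·R3.
Reading off the reduced rows gives x = 1, y = 0, z = 1.

x = 1, y = 0, z = 1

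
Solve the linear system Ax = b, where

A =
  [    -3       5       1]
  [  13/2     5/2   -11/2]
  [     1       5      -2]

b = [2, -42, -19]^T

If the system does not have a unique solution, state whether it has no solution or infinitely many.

no solution

Row-reduce:
R1 ← R1 / (-3).
R2 ← R2 − 13/2·R1.
R3 ← R3 − 1·R1.
R2 ← R2 / (40/3).
R1 ← R1 + 5/3·R2.
R3 ← R3 − 20/3·R2.
Row 3 reduces to 0 = 1/2, a contradiction. The system is inconsistent.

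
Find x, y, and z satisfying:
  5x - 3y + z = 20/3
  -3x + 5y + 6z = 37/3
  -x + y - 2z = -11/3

x = 2, y = 5/3, z = 5/3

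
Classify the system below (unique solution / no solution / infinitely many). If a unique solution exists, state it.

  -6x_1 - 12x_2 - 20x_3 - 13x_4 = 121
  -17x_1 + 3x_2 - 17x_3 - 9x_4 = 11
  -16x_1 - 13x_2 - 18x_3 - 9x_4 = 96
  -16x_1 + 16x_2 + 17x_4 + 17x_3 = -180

x_1 = 2, x_2 = -5, x_3 = -3, x_4 = -1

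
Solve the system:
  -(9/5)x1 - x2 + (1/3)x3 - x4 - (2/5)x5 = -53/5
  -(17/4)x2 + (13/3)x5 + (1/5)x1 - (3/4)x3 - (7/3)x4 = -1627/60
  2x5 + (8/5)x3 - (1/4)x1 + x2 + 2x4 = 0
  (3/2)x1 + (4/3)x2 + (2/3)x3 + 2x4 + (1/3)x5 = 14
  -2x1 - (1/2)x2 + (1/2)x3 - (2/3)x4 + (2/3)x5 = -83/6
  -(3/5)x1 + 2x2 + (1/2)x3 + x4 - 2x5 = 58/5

Row-reduce:
R1 ← R1 / (-9/5).
R2 ← R2 − 1/5·R1.
R3 ← R3 + 1/4·R1.
R4 ← R4 − 3/2·R1.
R5 ← R5 + 2·R1.
R6 ← R6 + 3/5·R1.
R2 ← R2 / (-157/36).
R1 ← R1 − 5/9·R2.
R3 ← R3 − 41/36·R2.
R4 ← R4 − 1/2·R2.
R5 ← R5 − 11/18·R2.
R6 ← R6 − 7/3·R2.
R3 ← R3 / (2147/1570).
R1 ← R1 + 130/471·R3.
R2 ← R2 − 77/471·R3.
R4 ← R4 − 1219/1413·R3.
R5 ← R5 − 14/471·R3.
R6 ← R6 − 7/942·R3.
R4 ← R4 / (-3490/57969).
R1 ← R1 − 10570/19323·R4.
R2 ← R2 − 14729/38646·R4.
R3 ← R3 − 14135/12882·R4.
R5 ← R5 − 1339/19323·R4.
R6 ← R6 − 1339/77292·R4.
R5 ← R5 / (-1689/17450).
R1 ← R1 + 21507/1745·R5.
R2 ← R2 + 381539/34900·R5.
R3 ← R3 + 176091/6980·R5.
R4 ← R4 − 438133/17450·R5.
R6 ← R6 + 1689/69800·R5.
Row 6 reduces to 0 = 3/2, a contradiction. The system is inconsistent.

no solution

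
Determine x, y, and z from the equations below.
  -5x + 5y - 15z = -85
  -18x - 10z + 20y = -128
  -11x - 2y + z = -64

x = 6, y = 1, z = 4

Row-reduce the augmented matrix:
R1 ← R1 / (-5).
R2 ← R2 + 18·R1.
R3 ← R3 + 11·R1.
R2 ← R2 / (2).
R1 ← R1 + 1·R2.
R3 ← R3 + 13·R2.
R3 ← R3 / (320).
R1 ← R1 − 25·R3.
R2 ← R2 − 22·R3.
Reading off the reduced rows gives x = 6, y = 1, z = 4.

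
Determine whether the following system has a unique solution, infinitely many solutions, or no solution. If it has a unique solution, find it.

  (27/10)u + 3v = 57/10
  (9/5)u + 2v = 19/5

Row-reduce:
R1 ← R1 / (27/10).
R2 ← R2 − 9/5·R1.
Rank is 1 with 2 unknowns, leaving v free.

infinitely many solutions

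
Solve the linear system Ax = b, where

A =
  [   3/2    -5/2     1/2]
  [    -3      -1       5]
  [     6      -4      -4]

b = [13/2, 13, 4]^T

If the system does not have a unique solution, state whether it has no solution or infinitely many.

no solution

Row-reduce:
R1 ← R1 / (3/2).
R2 ← R2 + 3·R1.
R3 ← R3 − 6·R1.
R2 ← R2 / (-6).
R1 ← R1 + 5/3·R2.
R3 ← R3 − 6·R2.
Row 3 reduces to 0 = 4, a contradiction. The system is inconsistent.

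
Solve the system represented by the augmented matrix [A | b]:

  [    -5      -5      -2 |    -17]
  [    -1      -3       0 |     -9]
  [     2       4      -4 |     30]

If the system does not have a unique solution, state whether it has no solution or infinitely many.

Row-reduce the augmented matrix:
R1 ← R1 / (-5).
R2 ← R2 + 1·R1.
R3 ← R3 − 2·R1.
R2 ← R2 / (-2).
R1 ← R1 − 1·R2.
R3 ← R3 − 2·R2.
R3 ← R3 / (-22/5).
R1 ← R1 − 3/5·R3.
R2 ← R2 + 1/5·R3.
Reading off the reduced rows gives x_1 = 3, x_2 = 2, x_3 = -4.

x_1 = 3, x_2 = 2, x_3 = -4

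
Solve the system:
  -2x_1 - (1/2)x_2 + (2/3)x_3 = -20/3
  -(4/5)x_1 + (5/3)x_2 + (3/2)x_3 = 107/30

Row-reduce:
R1 ← R1 / (-2).
R2 ← R2 + 4/5·R1.
R2 ← R2 / (28/15).
R1 ← R1 − 1/4·R2.
Rank is 2 with 3 unknowns, leaving x_3 free.

infinitely many solutions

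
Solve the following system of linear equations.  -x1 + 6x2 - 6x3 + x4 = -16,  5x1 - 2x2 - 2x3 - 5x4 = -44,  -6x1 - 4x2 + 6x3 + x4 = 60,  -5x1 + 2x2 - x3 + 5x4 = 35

x1 = -6, x2 = -1, x3 = 3, x4 = 2

Row-reduce the augmented matrix:
R1 ← R1 / (-1).
R2 ← R2 − 5·R1.
R3 ← R3 + 6·R1.
R4 ← R4 + 5·R1.
R2 ← R2 / (28).
R1 ← R1 + 6·R2.
R3 ← R3 + 40·R2.
R4 ← R4 + 28·R2.
R3 ← R3 / (-26/7).
R1 ← R1 + 6/7·R3.
R2 ← R2 + 8/7·R3.
R4 ← R4 + 3·R3.
R4 ← R4 / (105/26).
R1 ← R1 − 2/13·R4.
R2 ← R2 − 20/13·R4.
R3 ← R3 − 35/26·R4.
Reading off the reduced rows gives x1 = -6, x2 = -1, x3 = 3, x4 = 2.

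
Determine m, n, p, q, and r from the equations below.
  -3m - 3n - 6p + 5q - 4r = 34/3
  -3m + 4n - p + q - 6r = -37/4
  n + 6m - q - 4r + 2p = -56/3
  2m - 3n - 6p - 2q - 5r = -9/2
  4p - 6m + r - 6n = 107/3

Row-reduce the augmented matrix:
R1 ← R1 / (-3).
R2 ← R2 + 3·R1.
R3 ← R3 − 6·R1.
R4 ← R4 − 2·R1.
R5 ← R5 + 6·R1.
R2 ← R2 / (7).
R1 ← R1 − 1·R2.
R3 ← R3 + 5·R2.
R4 ← R4 + 5·R2.
R3 ← R3 / (-45/7).
R1 ← R1 − 9/7·R3.
R2 ← R2 − 5/7·R3.
R4 ← R4 + 45/7·R3.
R5 ← R5 − 16·R3.
R4 ← R4 / (-23/3).
R1 ← R1 − 2/15·R4.
R2 ← R2 − 1/9·R4.
R3 ← R3 + 43/45·R4.
R5 ← R5 − 238/45·R4.
R5 ← R5 / (-22183/1035).
R1 ← R1 + 114/115·R5.
R2 ← R2 + 355/207·R5.
R3 ← R3 − 1603/1035·R5.
R4 ← R4 + 13/23·R5.
Reading off the reduced rows gives m = -7/3, n = -3, p = 3/4, q = 1/2, r = 2/3.

m = -7/3, n = -3, p = 3/4, q = 1/2, r = 2/3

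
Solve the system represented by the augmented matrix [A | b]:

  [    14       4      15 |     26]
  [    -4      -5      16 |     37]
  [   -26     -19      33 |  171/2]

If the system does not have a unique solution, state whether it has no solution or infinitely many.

no solution

Row-reduce:
R1 ← R1 / (14).
R2 ← R2 + 4·R1.
R3 ← R3 + 26·R1.
R2 ← R2 / (-27/7).
R1 ← R1 − 2/7·R2.
R3 ← R3 + 81/7·R2.
Row 3 reduces to 0 = 1/2, a contradiction. The system is inconsistent.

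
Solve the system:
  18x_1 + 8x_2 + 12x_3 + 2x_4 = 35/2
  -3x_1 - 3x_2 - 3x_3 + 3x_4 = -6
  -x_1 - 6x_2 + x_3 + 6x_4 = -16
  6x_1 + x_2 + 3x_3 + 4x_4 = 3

Row-reduce:
R1 ← R1 / (18).
R2 ← R2 + 3·R1.
R3 ← R3 + 1·R1.
R4 ← R4 − 6·R1.
R2 ← R2 / (-5/3).
R1 ← R1 − 4/9·R2.
R3 ← R3 + 50/9·R2.
R4 ← R4 + 5/3·R2.
R3 ← R3 / (5).
R1 ← R1 − 2/5·R3.
R2 ← R2 − 3/5·R3.
Row 4 reduces to 0 = 1/4, a contradiction. The system is inconsistent.

no solution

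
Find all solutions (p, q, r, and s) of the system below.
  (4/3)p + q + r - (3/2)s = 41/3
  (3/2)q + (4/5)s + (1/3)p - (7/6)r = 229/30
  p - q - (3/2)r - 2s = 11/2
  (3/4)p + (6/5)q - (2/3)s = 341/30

p = 2, q = 6, r = -1, s = -4

Row-reduce the augmented matrix:
R1 ← R1 / (4/3).
R2 ← R2 − 1/3·R1.
R3 ← R3 − 1·R1.
R4 ← R4 − 3/4·R1.
R2 ← R2 / (5/4).
R1 ← R1 − 3/4·R2.
R3 ← R3 + 7/4·R2.
R4 ← R4 − 51/80·R2.
R3 ← R3 / (-127/30).
R1 ← R1 − 8/5·R3.
R2 ← R2 + 17/15·R3.
R4 ← R4 − 4/25·R3.
R4 ← R4 / (-59903/152400).
R1 ← R1 + 3909/2540·R4.
R2 ← R2 − 466/635·R4.
R3 ← R3 + 231/1270·R4.
Reading off the reduced rows gives p = 2, q = 6, r = -1, s = -4.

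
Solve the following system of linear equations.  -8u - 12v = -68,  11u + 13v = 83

u = 4, v = 3

Row-reduce the augmented matrix:
R1 ← R1 / (-8).
R2 ← R2 − 11·R1.
R2 ← R2 / (-7/2).
R1 ← R1 − 3/2·R2.
Reading off the reduced rows gives u = 4, v = 3.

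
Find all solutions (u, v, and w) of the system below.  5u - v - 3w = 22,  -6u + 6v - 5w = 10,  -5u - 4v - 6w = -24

Row-reduce the augmented matrix:
R1 ← R1 / (5).
R2 ← R2 + 6·R1.
R3 ← R3 + 5·R1.
R2 ← R2 / (24/5).
R1 ← R1 + 1/5·R2.
R3 ← R3 + 5·R2.
R3 ← R3 / (-431/24).
R1 ← R1 + 23/24·R3.
R2 ← R2 + 43/24·R3.
Reading off the reduced rows gives u = 4, v = 4, w = -2.

u = 4, v = 4, w = -2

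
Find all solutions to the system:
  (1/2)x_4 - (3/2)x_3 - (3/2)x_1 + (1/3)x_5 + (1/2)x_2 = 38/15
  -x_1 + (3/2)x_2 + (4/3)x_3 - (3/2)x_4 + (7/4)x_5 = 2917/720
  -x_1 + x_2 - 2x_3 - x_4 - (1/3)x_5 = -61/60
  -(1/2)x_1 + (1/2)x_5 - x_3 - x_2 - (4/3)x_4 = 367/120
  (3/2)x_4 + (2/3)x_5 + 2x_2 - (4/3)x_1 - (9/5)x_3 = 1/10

x_1 = -5/2, x_2 = -8/5, x_3 = 2/3, x_4 = 0, x_5 = 7/4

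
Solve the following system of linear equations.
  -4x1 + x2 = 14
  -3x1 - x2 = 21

x1 = -5, x2 = -6

From equation 1: x2 = 14 + 4·x1.
Substitute into equation 2 and solve: x1 = -5.
Then x2 = -6.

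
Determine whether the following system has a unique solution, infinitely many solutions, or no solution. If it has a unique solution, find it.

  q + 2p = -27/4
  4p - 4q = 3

From equation 1: q = -27/4 − 2·p.
Substitute into equation 2 and solve: p = -2.
Then q = -11/4.

p = -2, q = -11/4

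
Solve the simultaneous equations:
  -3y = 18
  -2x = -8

Row-reduce the augmented matrix:
Swap R1 and R2.
R1 ← R1 / (-2).
R2 ← R2 / (-3).
Reading off the reduced rows gives x = 4, y = -6.

x = 4, y = -6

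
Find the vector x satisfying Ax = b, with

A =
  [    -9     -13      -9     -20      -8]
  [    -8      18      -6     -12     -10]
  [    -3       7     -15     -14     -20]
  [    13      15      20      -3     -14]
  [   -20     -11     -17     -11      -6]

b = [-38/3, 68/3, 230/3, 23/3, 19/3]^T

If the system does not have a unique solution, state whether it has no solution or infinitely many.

x_1 = 5/3, x_2 = 2/3, x_3 = -3, x_4 = 2, x_5 = -3

Row-reduce the augmented matrix:
R1 ← R1 / (-9).
R2 ← R2 + 8·R1.
R3 ← R3 + 3·R1.
R4 ← R4 − 13·R1.
R5 ← R5 + 20·R1.
R2 ← R2 / (266/9).
R1 ← R1 − 13/9·R2.
R3 ← R3 − 34/3·R2.
R4 ← R4 + 34/9·R2.
R5 ← R5 − 161/9·R2.
R3 ← R3 / (-1698/133).
R1 ← R1 − 120/133·R3.
R2 ← R2 − 9/133·R3.
R4 ← R4 − 965/133·R3.
R5 ← R5 − 34/19·R3.
R4 ← R4 / (-31054/849).
R1 ← R1 − 358/283·R4.
R2 ← R2 − 41/283·R4.
R3 ← R3 − 635/849·R4.
R5 ← R5 − 24289/849·R4.
R5 ← R5 / (-504241/31054).
R1 ← R1 + 20684/15527·R5.
R2 ← R2 + 10029/31054·R5.
R3 ← R3 − 17149/31054·R5.
R4 ← R4 − 29839/31054·R5.
Reading off the reduced rows gives x_1 = 5/3, x_2 = 2/3, x_3 = -3, x_4 = 2, x_5 = -3.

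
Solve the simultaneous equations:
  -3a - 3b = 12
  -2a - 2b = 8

infinitely many solutions

Row-reduce:
R1 ← R1 / (-3).
R2 ← R2 + 2·R1.
Rank is 1 with 2 unknowns, leaving b free.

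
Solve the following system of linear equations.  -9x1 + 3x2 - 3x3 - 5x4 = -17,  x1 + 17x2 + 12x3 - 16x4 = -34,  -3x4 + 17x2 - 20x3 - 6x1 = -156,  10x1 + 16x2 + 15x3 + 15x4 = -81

x1 = 0, x2 = -6, x3 = 3, x4 = -2

Row-reduce the augmented matrix:
R1 ← R1 / (-9).
R2 ← R2 − 1·R1.
R3 ← R3 + 6·R1.
R4 ← R4 − 10·R1.
R2 ← R2 / (52/3).
R1 ← R1 + 1/3·R2.
R3 ← R3 − 15·R2.
R4 ← R4 − 58/3·R2.
R3 ← R3 / (-1461/52).
R1 ← R1 − 29/52·R3.
R2 ← R2 − 35/52·R3.
R4 ← R4 + 35/26·R3.
R4 ← R4 / (119252/4383).
R1 ← R1 − 2315/4383·R4.
R2 ← R2 + 2647/4383·R4.
R3 ← R3 + 2287/4383·R4.
Reading off the reduced rows gives x1 = 0, x2 = -6, x3 = 3, x4 = -2.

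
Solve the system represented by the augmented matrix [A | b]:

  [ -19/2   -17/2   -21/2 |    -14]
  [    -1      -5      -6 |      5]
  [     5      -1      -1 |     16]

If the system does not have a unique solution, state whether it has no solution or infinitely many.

infinitely many solutions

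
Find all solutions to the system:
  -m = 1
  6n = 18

m = -1, n = 3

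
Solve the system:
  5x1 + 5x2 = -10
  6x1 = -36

Row-reduce the augmented matrix:
R1 ← R1 / (5).
R2 ← R2 − 6·R1.
R2 ← R2 / (-6).
R1 ← R1 − 1·R2.
Reading off the reduced rows gives x1 = -6, x2 = 4.

x1 = -6, x2 = 4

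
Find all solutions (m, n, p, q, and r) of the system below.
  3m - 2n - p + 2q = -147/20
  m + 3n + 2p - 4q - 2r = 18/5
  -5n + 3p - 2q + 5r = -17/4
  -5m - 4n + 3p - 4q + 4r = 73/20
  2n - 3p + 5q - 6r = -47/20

m = -6/5, n = 3/2, p = -1/4, q = -1/2, r = 3/5

Row-reduce the augmented matrix:
R1 ← R1 / (3).
R2 ← R2 − 1·R1.
R4 ← R4 + 5·R1.
R2 ← R2 / (11/3).
R1 ← R1 + 2/3·R2.
R3 ← R3 + 5·R2.
R4 ← R4 + 22/3·R2.
R5 ← R5 − 2·R2.
R3 ← R3 / (68/11).
R1 ← R1 − 1/11·R3.
R2 ← R2 − 7/11·R3.
R4 ← R4 − 6·R3.
R5 ← R5 + 47/11·R3.
R4 ← R4 / (-32/17).
R1 ← R1 + 1/17·R4.
R2 ← R2 + 7/17·R4.
R3 ← R3 + 23/17·R4.
R5 ← R5 − 30/17·R4.
R5 ← R5 / (-173/32).
R1 ← R1 + 21/64·R5.
R2 ← R2 + 19/64·R5.
R3 ← R3 − 125/64·R5.
R4 ← R4 − 75/64·R5.
Reading off the reduced rows gives m = -6/5, n = 3/2, p = -1/4, q = -1/2, r = 3/5.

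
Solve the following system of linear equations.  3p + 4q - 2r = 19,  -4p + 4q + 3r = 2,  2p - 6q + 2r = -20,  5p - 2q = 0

Row-reduce:
R1 ← R1 / (3).
R2 ← R2 + 4·R1.
R3 ← R3 − 2·R1.
R4 ← R4 − 5·R1.
R2 ← R2 / (28/3).
R1 ← R1 − 4/3·R2.
R3 ← R3 + 26/3·R2.
R4 ← R4 + 26/3·R2.
R3 ← R3 / (51/14).
R1 ← R1 + 5/7·R3.
R2 ← R2 − 1/28·R3.
R4 ← R4 − 51/14·R3.
Row 4 reduces to 0 = 1, a contradiction. The system is inconsistent.

no solution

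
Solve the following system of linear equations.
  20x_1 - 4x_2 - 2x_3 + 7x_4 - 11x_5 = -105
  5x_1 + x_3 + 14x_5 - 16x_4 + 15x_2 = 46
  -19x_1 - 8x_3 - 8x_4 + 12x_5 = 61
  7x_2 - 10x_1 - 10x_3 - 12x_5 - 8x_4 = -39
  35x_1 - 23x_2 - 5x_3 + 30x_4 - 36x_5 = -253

no solution

Row-reduce:
R1 ← R1 / (20).
R2 ← R2 − 5·R1.
R3 ← R3 + 19·R1.
R4 ← R4 + 10·R1.
R5 ← R5 − 35·R1.
R2 ← R2 / (16).
R1 ← R1 + 1/5·R2.
R3 ← R3 + 19/5·R2.
R4 ← R4 − 5·R2.
R5 ← R5 + 16·R2.
R3 ← R3 / (-1527/160).
R1 ← R1 + 13/160·R3.
R2 ← R2 − 3/32·R3.
R4 ← R4 + 367/32·R3.
R4 ← R4 / (23623/3054).
R1 ← R1 − 268/1527·R4.
R2 ← R2 + 1185/1018·R4.
R3 ← R3 − 1781/3054·R4.
Row 5 reduces to 0 = 3, a contradiction. The system is inconsistent.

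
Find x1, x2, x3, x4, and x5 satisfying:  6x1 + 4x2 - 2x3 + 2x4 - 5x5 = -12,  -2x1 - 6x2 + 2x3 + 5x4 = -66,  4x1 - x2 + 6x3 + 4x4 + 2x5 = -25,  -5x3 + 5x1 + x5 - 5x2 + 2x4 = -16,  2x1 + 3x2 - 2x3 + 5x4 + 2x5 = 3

x1 = 1, x2 = 5, x3 = -2, x4 = -6, x5 = 6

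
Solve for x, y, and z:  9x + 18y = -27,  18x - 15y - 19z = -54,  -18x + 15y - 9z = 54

Row-reduce the augmented matrix:
R1 ← R1 / (9).
R2 ← R2 − 18·R1.
R3 ← R3 + 18·R1.
R2 ← R2 / (-51).
R1 ← R1 − 2·R2.
R3 ← R3 − 51·R2.
R3 ← R3 / (-28).
R1 ← R1 + 38/51·R3.
R2 ← R2 − 19/51·R3.
Reading off the reduced rows gives x = -3, y = 0, z = 0.

x = -3, y = 0, z = 0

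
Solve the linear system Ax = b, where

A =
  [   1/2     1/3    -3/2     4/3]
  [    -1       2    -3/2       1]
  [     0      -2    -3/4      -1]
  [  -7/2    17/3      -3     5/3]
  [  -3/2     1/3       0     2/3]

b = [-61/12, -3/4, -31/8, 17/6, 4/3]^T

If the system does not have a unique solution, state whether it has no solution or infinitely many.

x_1 = -1, x_2 = 3/2, x_3 = 5/2, x_4 = -1

Row-reduce the augmented matrix:
R1 ← R1 / (1/2).
R2 ← R2 + 1·R1.
R4 ← R4 + 7/2·R1.
R5 ← R5 + 3/2·R1.
R2 ← R2 / (8/3).
R1 ← R1 − 2/3·R2.
R3 ← R3 + 2·R2.
R4 ← R4 − 8·R2.
R5 ← R5 − 4/3·R2.
R3 ← R3 / (-33/8).
R1 ← R1 + 15/8·R3.
R2 ← R2 + 27/16·R3.
R5 ← R5 + 9/4·R3.
Swap R4 and R5.
R4 ← R4 / (62/33).
R1 ← R1 − 21/22·R4.
R2 ← R2 − 29/44·R4.
R3 ← R3 + 14/33·R4.
R5 reduces to 0 = 0, so the extra equation is consistent.
Reading off the reduced rows gives x_1 = -1, x_2 = 3/2, x_3 = 5/2, x_4 = -1.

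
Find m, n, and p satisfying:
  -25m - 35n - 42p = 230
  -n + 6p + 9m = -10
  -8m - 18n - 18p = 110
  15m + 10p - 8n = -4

m = 2, n = -2, p = -5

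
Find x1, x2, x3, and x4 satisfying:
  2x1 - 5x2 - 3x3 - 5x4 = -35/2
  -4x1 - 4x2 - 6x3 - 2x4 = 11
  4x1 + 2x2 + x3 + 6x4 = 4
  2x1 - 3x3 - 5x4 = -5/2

Row-reduce the augmented matrix:
R1 ← R1 / (2).
R2 ← R2 + 4·R1.
R3 ← R3 − 4·R1.
R4 ← R4 − 2·R1.
R2 ← R2 / (-14).
R1 ← R1 + 5/2·R2.
R3 ← R3 − 12·R2.
R4 ← R4 − 5·R2.
R3 ← R3 / (-23/7).
R1 ← R1 − 9/14·R3.
R2 ← R2 − 6/7·R3.
R4 ← R4 + 30/7·R3.
R4 ← R4 / (-270/23).
R1 ← R1 − 35/46·R4.
R2 ← R2 − 54/23·R4.
R3 ← R3 + 40/23·R4.
Reading off the reduced rows gives x1 = -2, x2 = 3, x3 = -3, x4 = 3/2.

x1 = -2, x2 = 3, x3 = -3, x4 = 3/2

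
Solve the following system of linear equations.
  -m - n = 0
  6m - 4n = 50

From equation 1: m = 0 − n.
Substitute into equation 2 and solve: n = -5.
Then m = 5.

m = 5, n = -5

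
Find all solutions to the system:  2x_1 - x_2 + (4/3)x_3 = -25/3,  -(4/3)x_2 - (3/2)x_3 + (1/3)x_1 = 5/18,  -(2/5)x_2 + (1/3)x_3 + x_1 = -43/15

x_1 = -2/3, x_2 = 3, x_3 = -3

Row-reduce the augmented matrix:
R1 ← R1 / (2).
R2 ← R2 − 1/3·R1.
R3 ← R3 − 1·R1.
R2 ← R2 / (-7/6).
R1 ← R1 + 1/2·R2.
R3 ← R3 − 1/10·R2.
R3 ← R3 / (-101/210).
R1 ← R1 − 59/42·R3.
R2 ← R2 − 31/21·R3.
Reading off the reduced rows gives x_1 = -2/3, x_2 = 3, x_3 = -3.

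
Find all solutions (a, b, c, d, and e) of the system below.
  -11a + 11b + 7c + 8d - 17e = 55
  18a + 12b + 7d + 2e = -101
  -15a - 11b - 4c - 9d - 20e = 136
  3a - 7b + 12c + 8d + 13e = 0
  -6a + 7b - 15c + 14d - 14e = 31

a = -3, b = -4, c = 1, d = 1, e = -3

Row-reduce the augmented matrix:
R1 ← R1 / (-11).
R2 ← R2 − 18·R1.
R3 ← R3 + 15·R1.
R4 ← R4 − 3·R1.
R5 ← R5 + 6·R1.
R2 ← R2 / (30).
R1 ← R1 + 1·R2.
R3 ← R3 + 26·R2.
R4 ← R4 + 4·R2.
R5 ← R5 − 1·R2.
R3 ← R3 / (-199/55).
R1 ← R1 + 14/55·R3.
R2 ← R2 − 21/55·R3.
R4 ← R4 − 849/55·R3.
R5 ← R5 + 96/5·R3.
R4 ← R4 / (1318/597).
R1 ← R1 − 47/398·R4.
R2 ← R2 − 485/1194·R4.
R3 ← R3 − 412/597·R4.
R5 ← R5 − 26527/1194·R4.
R5 ← R5 / (2299983/2636).
R1 ← R1 − 16217/2636·R5.
R2 ← R2 − 29721/2636·R5.
R3 ← R3 − 19351/659·R5.
R4 ← R4 + 45949/1318·R5.
Reading off the reduced rows gives a = -3, b = -4, c = 1, d = 1, e = -3.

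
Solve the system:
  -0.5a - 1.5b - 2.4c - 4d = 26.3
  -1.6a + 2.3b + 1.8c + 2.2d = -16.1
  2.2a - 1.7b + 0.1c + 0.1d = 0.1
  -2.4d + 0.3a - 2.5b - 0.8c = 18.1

a = -2, b = -3, c = -2, d = -4

Row-reduce the augmented matrix:
R1 ← R1 / (-1/2).
R2 ← R2 + 8/5·R1.
R3 ← R3 − 11/5·R1.
R4 ← R4 − 3/10·R1.
R2 ← R2 / (71/10).
R1 ← R1 − 3·R2.
R3 ← R3 + 83/10·R2.
R4 ← R4 + 17/5·R2.
R3 ← R3 / (2209/3550).
R1 ← R1 − 282/355·R3.
R2 ← R2 − 474/355·R3.
R4 ← R4 − 4082/1775·R3.
R4 ← R4 / (24884/11045).
R1 ← R1 − 76/47·R4.
R2 ← R2 − 4500/2209·R4.
R3 ← R3 − 125/2209·R4.
Reading off the reduced rows gives a = -2, b = -3, c = -2, d = -4.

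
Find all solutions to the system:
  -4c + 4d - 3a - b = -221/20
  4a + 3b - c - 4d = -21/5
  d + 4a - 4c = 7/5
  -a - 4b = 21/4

Row-reduce the augmented matrix:
R1 ← R1 / (-3).
R2 ← R2 − 4·R1.
R3 ← R3 − 4·R1.
R4 ← R4 + 1·R1.
R2 ← R2 / (5/3).
R1 ← R1 − 1/3·R2.
R3 ← R3 + 4/3·R2.
R4 ← R4 + 11/3·R2.
R3 ← R3 / (-72/5).
R1 ← R1 − 13/5·R3.
R2 ← R2 + 19/5·R3.
R4 ← R4 + 63/5·R3.
R4 ← R4 / (-39/8).
R1 ← R1 + 19/72·R4.
R2 ← R2 + 83/72·R4.
R3 ← R3 + 37/72·R4.
Reading off the reduced rows gives a = 11/4, b = -2, c = 14/5, d = 8/5.

a = 11/4, b = -2, c = 14/5, d = 8/5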